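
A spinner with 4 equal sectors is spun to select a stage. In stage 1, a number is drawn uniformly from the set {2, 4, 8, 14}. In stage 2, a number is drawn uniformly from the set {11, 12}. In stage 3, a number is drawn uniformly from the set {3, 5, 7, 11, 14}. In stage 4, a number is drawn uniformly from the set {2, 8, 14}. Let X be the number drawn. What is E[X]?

E[X | stage 1] = (2+4+8+14)/4 = 7.
E[X | stage 2] = (11+12)/2 = 23/2.
E[X | stage 3] = (3+5+7+11+14)/5 = 8.
E[X | stage 4] = (2+8+14)/3 = 8.
E[X] = (1/4)·(7) + (1/4)·(23/2) + (1/4)·(8) + (1/4)·(8) = 69/8.

69/8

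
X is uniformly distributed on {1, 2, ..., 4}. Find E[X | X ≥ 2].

3

Given X ≥ 2, X is equally likely to be any of {2, 3, 4}.
E[X | X ≥ 2] = (2 + 3 + 4) / 3 = 3.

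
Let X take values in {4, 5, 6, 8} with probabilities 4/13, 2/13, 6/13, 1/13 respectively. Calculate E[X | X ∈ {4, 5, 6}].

31/6

P(X ∈ {4, 5, 6}) = 12/13.
Σ over the event: 4·4/13 + 5·2/13 + 6·6/13 = 62/13.
E[X | X ∈ {4, 5, 6}] = (62/13) / (12/13) = 31/6.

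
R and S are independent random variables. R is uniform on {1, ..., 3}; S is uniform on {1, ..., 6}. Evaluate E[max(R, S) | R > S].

8/3

Outcomes with R > S: (2,1), (3,1), (3,2), each with probability 1/18.
E[max(R, S) | R > S] = (2 + 3 + 3) / 3 = 8/3.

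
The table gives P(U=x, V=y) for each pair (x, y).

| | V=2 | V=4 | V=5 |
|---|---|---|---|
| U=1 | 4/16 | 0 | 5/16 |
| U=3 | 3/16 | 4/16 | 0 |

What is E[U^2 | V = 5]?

1

P(V = 5) = 5/16.
Σ U^2·P over the event = 1·(5/16) = 5/16.
E[U^2 | V = 5] = (5/16) / (5/16) = 1.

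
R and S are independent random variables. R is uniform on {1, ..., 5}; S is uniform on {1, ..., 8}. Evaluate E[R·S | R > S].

Outcomes with R > S: (2,1), (3,1), (3,2), (4,1), (4,2), (4,3), (5,1), (5,2), (5,3), (5,4), each with probability 1/40.
E[R·S | R > S] = (2 + 3 + 6 + 4 + 8 + 12 + 5 + 10 + 15 + 20) / 10 = 17/2.

17/2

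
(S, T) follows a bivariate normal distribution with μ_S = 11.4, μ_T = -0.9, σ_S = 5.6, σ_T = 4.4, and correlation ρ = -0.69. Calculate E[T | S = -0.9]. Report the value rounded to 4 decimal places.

5.7684

E[T | S=x] = μ_T + ρ(σ_T/σ_S)(x − μ_S) for jointly normal variables.
E[T | S=-0.9] = -0.9 + (-0.69)·(4.4/5.6)·(-0.9 − (11.4)) = -0.9 + (-0.542143)·(-12.3) = 5.7684.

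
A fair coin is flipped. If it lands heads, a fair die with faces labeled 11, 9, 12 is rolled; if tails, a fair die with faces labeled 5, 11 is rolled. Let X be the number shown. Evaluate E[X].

E[X | heads] = (11+9+12)/3 = 32/3.
E[X | tails] = (5+11)/2 = 8.
By the law of total expectation,
E[X] = (1/2)·(32/3) + (1/2)·(8) = 28/3.

28/3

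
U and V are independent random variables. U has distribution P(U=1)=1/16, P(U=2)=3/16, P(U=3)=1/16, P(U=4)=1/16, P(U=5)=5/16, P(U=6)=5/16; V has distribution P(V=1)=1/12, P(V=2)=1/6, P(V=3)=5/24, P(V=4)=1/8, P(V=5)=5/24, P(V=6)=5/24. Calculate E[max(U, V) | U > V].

497/94

P(U > V) = 47/96.
Summing max(U,V)·P(x,y) over outcomes with U > V gives 497/192.
E[max(U, V) | U > V] = (497/192) / (47/96) = 497/94.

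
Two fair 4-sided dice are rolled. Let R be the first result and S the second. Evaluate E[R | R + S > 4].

3

Outcomes with R + S > 4: (1,4), (2,3), (2,4), (3,2), (3,3), (3,4), (4,1), (4,2), (4,3), (4,4), each with probability 1/16.
E[R | R + S > 4] = (1 + 2 + 2 + 3 + 3 + 3 + 4 + 4 + 4 + 4) / 10 = 3.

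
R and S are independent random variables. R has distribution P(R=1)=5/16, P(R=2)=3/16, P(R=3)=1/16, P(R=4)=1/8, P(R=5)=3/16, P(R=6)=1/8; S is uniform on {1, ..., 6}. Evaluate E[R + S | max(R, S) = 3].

P(max(R, S) = 3) = 11/96.
Summing (R+S)·P(x,y) over outcomes with max(R, S) = 3 gives 25/48.
E[R + S | max(R, S) = 3] = (25/48) / (11/96) = 50/11.

50/11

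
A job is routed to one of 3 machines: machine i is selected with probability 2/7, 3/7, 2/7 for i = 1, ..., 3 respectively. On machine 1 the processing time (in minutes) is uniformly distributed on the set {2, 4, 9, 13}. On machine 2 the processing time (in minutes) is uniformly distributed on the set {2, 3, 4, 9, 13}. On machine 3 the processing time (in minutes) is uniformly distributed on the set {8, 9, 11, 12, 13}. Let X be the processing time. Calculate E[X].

E[X | machine 1] = (2+4+9+13)/4 = 7.
E[X | machine 2] = (2+3+4+9+13)/5 = 31/5.
E[X | machine 3] = (8+9+11+12+13)/5 = 53/5.
By the law of total expectation,
E[X] = (2/7)·(7) + (3/7)·(31/5) + (2/7)·(53/5) = 269/35.

269/35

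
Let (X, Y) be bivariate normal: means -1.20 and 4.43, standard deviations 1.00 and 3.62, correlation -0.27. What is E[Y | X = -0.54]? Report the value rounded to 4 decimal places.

3.7849

E[Y | X=x] = μ_Y + ρ(σ_Y/σ_X)(x − μ_X) for jointly normal variables.
E[Y | X=-0.54] = 4.43 + (-0.27)·(3.62/1.00)·(-0.54 − (-1.20)) = 4.43 + (-0.9774)·(0.66) = 3.7849.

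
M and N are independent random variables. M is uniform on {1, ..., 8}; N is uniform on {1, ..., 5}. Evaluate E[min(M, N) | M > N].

13/5

P(M > N) = 5/8.
Summing min(M,N)·P(x,y) over outcomes with M > N gives 13/8.
E[min(M, N) | M > N] = (13/8) / (5/8) = 13/5.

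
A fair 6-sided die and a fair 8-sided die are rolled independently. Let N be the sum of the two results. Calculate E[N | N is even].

P(N is even) = 1/2.
Σ over the event: 2·1/48 + 4·1/16 + 6·5/48 + 8·1/8 + 10·5/48 + 12·1/16 + 14·1/48 = 4.
E[N | N is even] = (4) / (1/2) = 8.

8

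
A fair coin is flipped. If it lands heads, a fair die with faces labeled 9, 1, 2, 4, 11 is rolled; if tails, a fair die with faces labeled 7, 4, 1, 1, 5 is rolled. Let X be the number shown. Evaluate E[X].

9/2

E[X | heads] = (9+1+2+4+11)/5 = 27/5.
E[X | tails] = (7+4+1+1+5)/5 = 18/5.
By the law of total expectation,
E[X] = (1/2)·(27/5) + (1/2)·(18/5) = 9/2.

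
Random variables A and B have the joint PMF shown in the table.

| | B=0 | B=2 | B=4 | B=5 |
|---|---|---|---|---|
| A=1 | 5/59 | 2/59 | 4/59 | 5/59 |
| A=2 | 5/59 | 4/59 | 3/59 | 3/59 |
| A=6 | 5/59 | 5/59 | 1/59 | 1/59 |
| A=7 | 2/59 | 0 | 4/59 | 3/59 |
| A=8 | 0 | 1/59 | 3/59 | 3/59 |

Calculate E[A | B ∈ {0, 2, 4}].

P(B ∈ {0, 2, 4}) = 44/59.
Summing A·P(A=x,B=y) over the conditioning event gives 175/59.
E[A | B ∈ {0, 2, 4}] = (175/59) / (44/59) = 175/44.

175/44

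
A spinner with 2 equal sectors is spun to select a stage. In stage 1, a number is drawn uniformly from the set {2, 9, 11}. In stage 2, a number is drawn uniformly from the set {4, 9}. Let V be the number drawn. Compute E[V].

E[V | stage 1] = (2+9+11)/3 = 22/3.
E[V | stage 2] = (4+9)/2 = 13/2.
By the law of total expectation,
E[V] = (1/2)·(22/3) + (1/2)·(13/2) = 83/12.

83/12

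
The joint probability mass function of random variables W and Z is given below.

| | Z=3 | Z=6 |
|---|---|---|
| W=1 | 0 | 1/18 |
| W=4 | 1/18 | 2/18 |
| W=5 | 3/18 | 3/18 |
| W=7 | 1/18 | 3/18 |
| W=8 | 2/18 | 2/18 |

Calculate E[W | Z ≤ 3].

6

P(Z ≤ 3) = 7/18.
Σ W·P over the event = 4·(1/18) + 5·(3/18) + 7·(1/18) + 8·(2/18) = 7/3.
E[W | Z ≤ 3] = (7/3) / (7/18) = 6.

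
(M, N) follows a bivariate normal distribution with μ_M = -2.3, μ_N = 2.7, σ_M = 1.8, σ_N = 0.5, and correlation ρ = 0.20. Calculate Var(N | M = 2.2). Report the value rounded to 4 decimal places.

Var(N | M=x) = (1 − ρ²)·σ_N².
Var(N | M=2.2) = (0.5)²·(1 − (0.20)²) = 0.25·0.96 = 0.2400.

0.2400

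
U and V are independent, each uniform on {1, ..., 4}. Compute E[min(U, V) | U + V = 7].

Outcomes with U + V = 7: (3,4), (4,3), each with probability 1/16.
E[min(U, V) | U + V = 7] = (3 + 3) / 2 = 3.

3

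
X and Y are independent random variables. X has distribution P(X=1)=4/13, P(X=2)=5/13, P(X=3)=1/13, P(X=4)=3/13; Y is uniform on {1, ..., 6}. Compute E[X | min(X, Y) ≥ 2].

25/9

P(min(X, Y) ≥ 2) = 15/26.
Summing X·P(x,y) over outcomes with min(X, Y) ≥ 2 gives 125/78.
E[X | min(X, Y) ≥ 2] = (125/78) / (15/26) = 25/9.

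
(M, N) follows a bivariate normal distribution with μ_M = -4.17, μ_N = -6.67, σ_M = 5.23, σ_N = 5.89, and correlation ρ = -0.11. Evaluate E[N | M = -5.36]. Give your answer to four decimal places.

E[N | M=x] = μ_N + ρ(σ_N/σ_M)(x − μ_M) for jointly normal variables.
E[N | M=-5.36] = -6.67 + (-0.11)·(5.89/5.23)·(-5.36 − (-4.17)) = -6.67 + (-0.12388)·(-1.19) = -6.5226.

-6.5226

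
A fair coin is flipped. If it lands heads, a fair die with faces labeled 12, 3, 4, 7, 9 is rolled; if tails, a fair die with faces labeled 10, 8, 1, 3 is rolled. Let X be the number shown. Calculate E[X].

E[X | heads] = (12+3+4+7+9)/5 = 7.
E[X | tails] = (10+8+1+3)/4 = 11/2.
E[X] = (1/2)·(7) + (1/2)·(11/2) = 25/4.

25/4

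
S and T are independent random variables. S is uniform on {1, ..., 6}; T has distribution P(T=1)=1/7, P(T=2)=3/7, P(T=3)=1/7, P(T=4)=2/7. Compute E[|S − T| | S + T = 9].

P(S + T = 9) = 1/14.
Summing |S−T|·P(x,y) over outcomes with S + T = 9 gives 5/42.
E[|S − T| | S + T = 9] = (5/42) / (1/14) = 5/3.

5/3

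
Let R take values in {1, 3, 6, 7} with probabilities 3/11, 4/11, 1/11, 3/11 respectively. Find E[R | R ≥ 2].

P(R ≥ 2) = 8/11.
Σ over the event: 3·4/11 + 6·1/11 + 7·3/11 = 39/11.
E[R | R ≥ 2] = (39/11) / (8/11) = 39/8.

39/8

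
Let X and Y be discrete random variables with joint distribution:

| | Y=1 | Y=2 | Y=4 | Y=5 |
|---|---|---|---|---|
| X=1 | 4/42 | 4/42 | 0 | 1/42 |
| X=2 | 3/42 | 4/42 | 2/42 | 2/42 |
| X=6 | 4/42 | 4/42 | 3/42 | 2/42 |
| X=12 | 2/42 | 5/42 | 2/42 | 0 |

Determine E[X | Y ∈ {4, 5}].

21/4

P(Y ∈ {4, 5}) = 2/7.
Σ X·P over the event = 1·(1/42) + 2·(2/42) + 2·(2/42) + 6·(3/42) + 6·(2/42) + 12·(2/42) = 3/2.
E[X | Y ∈ {4, 5}] = (3/2) / (2/7) = 21/4.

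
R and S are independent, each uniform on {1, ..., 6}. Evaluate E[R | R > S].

P(R > S) = 5/12.
Summing R·P(x,y) over outcomes with R > S gives 35/18.
E[R | R > S] = (35/18) / (5/12) = 14/3.

14/3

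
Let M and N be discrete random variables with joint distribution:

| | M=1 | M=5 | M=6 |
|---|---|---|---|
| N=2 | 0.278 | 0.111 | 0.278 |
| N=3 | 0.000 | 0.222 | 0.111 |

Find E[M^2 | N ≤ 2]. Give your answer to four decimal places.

P(N ≤ 2) = 0.667.
Summing M^2·P(M=x,N=y) over the conditioning event gives 13.061.
E[M^2 | N ≤ 2] = (13.061) / (0.667) = 19.5817.

19.5817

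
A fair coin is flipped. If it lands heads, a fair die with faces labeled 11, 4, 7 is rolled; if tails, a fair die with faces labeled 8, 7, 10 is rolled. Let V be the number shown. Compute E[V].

E[V | heads] = (11+4+7)/3 = 22/3.
E[V | tails] = (8+7+10)/3 = 25/3.
E[V] = (1/2)·(22/3) + (1/2)·(25/3) = 47/6.

47/6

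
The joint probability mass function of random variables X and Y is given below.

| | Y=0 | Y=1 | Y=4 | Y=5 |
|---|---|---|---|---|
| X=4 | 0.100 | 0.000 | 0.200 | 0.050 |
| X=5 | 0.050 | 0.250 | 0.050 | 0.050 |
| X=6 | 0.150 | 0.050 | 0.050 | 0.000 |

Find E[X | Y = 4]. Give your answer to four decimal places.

P(Y = 4) = 0.300.
Summing X·P(X=x,Y=y) over the conditioning event gives 1.350.
E[X | Y = 4] = (1.350) / (0.300) = 4.5000.

4.5000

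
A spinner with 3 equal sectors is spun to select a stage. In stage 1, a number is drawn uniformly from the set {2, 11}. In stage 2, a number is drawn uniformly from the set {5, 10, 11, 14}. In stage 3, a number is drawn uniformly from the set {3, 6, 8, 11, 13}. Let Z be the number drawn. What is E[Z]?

247/30

E[Z | stage 1] = (2+11)/2 = 13/2.
E[Z | stage 2] = (5+10+11+14)/4 = 10.
E[Z | stage 3] = (3+6+8+11+13)/5 = 41/5.
E[Z] = (1/3)·(13/2) + (1/3)·(10) + (1/3)·(41/5) = 247/30.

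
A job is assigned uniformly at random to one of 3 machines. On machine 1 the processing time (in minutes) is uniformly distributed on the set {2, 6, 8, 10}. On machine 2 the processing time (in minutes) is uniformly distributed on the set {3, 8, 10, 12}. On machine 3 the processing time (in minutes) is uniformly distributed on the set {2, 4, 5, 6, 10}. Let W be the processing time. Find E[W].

403/60

E[W | machine 1] = (2+6+8+10)/4 = 13/2.
E[W | machine 2] = (3+8+10+12)/4 = 33/4.
E[W | machine 3] = (2+4+5+6+10)/5 = 27/5.
By the law of total expectation,
E[W] = (1/3)·(13/2) + (1/3)·(33/4) + (1/3)·(27/5) = 403/60.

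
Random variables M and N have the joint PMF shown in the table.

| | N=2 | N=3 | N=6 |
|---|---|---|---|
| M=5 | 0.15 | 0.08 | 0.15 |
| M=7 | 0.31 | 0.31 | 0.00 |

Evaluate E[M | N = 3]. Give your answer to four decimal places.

6.5897

P(N = 3) = 0.39.
Σ M·P over the event = 5·(0.08) + 7·(0.31) = 2.57.
E[M | N = 3] = (2.57) / (0.39) = 6.5897.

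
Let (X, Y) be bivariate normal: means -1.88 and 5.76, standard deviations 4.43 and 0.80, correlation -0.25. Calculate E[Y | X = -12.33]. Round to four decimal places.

The regression of Y on X has slope ρ·σ_Y/σ_X and passes through (μ_X, μ_Y).
E[Y | X=-12.33] = 5.76 + (-0.25)·(0.80/4.43)·(-12.33 − (-1.88)) = 5.76 + (-0.045147)·(-10.45) = 6.2318.

6.2318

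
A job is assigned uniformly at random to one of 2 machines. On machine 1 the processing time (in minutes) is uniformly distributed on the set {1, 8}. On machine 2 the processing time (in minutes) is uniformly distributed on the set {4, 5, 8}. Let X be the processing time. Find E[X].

61/12

E[X | machine 1] = (1+8)/2 = 9/2.
E[X | machine 2] = (4+5+8)/3 = 17/3.
E[X] = (1/2)·(9/2) + (1/2)·(17/3) = 61/12.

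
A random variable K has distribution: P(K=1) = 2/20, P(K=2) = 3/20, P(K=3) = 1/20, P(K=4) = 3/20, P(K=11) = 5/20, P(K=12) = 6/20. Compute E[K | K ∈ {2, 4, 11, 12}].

145/17

P(K ∈ {2, 4, 11, 12}) = 17/20.
Σ over the event: 2·3/20 + 4·3/20 + 11·1/4 + 12·3/10 = 29/4.
E[K | K ∈ {2, 4, 11, 12}] = (29/4) / (17/20) = 145/17.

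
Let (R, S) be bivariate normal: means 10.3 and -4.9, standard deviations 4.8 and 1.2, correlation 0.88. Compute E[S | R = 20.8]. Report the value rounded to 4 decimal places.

The regression of S on R has slope ρ·σ_S/σ_R and passes through (μ_R, μ_S).
E[S | R=20.8] = -4.9 + (0.88)·(1.2/4.8)·(20.8 − (10.3)) = -4.9 + (0.22)·(10.5) = -2.5900.

-2.5900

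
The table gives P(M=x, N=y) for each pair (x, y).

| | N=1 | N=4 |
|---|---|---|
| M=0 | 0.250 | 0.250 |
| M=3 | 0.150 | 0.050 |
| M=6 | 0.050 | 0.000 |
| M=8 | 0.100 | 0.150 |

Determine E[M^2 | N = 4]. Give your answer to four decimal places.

P(N = 4) = 0.450.
Summing M^2·P(M=x,N=y) over the conditioning event gives 10.050.
E[M^2 | N = 4] = (10.050) / (0.450) = 22.3333.

22.3333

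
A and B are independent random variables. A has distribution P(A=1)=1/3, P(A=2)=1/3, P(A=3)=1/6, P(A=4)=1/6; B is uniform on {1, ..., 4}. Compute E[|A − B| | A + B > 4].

20/13

P(A + B > 4) = 13/24.
Summing |A−B|·P(x,y) over outcomes with A + B > 4 gives 5/6.
E[|A − B| | A + B > 4] = (5/6) / (13/24) = 20/13.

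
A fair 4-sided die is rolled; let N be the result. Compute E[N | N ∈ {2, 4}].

P(N ∈ {2, 4}) = 1/2.
Σ over the event: 2·1/4 + 4·1/4 = 3/2.
E[N | N ∈ {2, 4}] = (3/2) / (1/2) = 3.

3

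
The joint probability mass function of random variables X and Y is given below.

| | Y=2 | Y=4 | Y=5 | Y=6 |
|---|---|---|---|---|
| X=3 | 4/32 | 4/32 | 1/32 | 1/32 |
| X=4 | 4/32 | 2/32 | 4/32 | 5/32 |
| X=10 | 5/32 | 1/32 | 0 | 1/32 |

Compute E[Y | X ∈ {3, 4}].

P(X ∈ {3, 4}) = 25/32.
Σ Y·P over the event = 2·(4/32) + 4·(4/32) + 5·(1/32) + 6·(1/32) + 2·(4/32) + 4·(2/32) + 5·(4/32) + 6·(5/32) = 101/32.
E[Y | X ∈ {3, 4}] = (101/32) / (25/32) = 101/25.

101/25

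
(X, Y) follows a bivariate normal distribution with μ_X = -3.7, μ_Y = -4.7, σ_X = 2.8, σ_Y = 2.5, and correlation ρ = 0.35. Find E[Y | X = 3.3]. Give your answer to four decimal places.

-2.5125

For a bivariate normal, E[Y | X=x] = μ_Y + ρ·(σ_Y/σ_X)·(x − μ_X).
E[Y | X=3.3] = -4.7 + (0.35)·(2.5/2.8)·(3.3 − (-3.7)) = -4.7 + (0.3125)·(7) = -2.5125.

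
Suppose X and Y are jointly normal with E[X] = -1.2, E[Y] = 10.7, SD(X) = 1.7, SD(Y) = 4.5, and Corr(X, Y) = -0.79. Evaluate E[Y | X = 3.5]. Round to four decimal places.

0.8715

For a bivariate normal, E[Y | X=x] = μ_Y + ρ·(σ_Y/σ_X)·(x − μ_X).
E[Y | X=3.5] = 10.7 + (-0.79)·(4.5/1.7)·(3.5 − (-1.2)) = 10.7 + (-2.09118)·(4.7) = 0.8715.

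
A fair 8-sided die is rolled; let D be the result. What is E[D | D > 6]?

15/2

Given D > 6, D is equally likely to be any of {7, 8}.
E[D | D > 6] = (7 + 8) / 2 = 15/2.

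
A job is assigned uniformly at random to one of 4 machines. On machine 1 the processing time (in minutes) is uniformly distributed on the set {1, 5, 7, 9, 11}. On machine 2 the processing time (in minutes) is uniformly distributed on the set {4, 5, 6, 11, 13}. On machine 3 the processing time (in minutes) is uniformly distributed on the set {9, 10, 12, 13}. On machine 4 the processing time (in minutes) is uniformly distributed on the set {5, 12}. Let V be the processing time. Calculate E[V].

339/40

E[V | machine 1] = (1+5+7+9+11)/5 = 33/5.
E[V | machine 2] = (4+5+6+11+13)/5 = 39/5.
E[V | machine 3] = (9+10+12+13)/4 = 11.
E[V | machine 4] = (5+12)/2 = 17/2.
By the law of total expectation,
E[V] = (1/4)·(33/5) + (1/4)·(39/5) + (1/4)·(11) + (1/4)·(17/2) = 339/40.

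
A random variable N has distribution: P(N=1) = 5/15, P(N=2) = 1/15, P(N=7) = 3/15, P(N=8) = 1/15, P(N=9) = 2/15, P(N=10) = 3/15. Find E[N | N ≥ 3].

P(N ≥ 3) = 3/5.
Σ over the event: 7·1/5 + 8·1/15 + 9·2/15 + 10·1/5 = 77/15.
E[N | N ≥ 3] = (77/15) / (3/5) = 77/9.

77/9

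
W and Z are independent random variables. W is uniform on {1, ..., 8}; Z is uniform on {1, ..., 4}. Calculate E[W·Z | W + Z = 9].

Outcomes with W + Z = 9: (5,4), (6,3), (7,2), (8,1), each with probability 1/32.
E[W·Z | W + Z = 9] = (20 + 18 + 14 + 8) / 4 = 15.

15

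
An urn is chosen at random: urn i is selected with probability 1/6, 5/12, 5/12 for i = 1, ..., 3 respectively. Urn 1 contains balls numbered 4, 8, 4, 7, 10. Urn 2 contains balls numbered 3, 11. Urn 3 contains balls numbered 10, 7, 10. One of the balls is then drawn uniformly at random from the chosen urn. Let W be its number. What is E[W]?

233/30

E[W | urn 1] = (4+8+4+7+10)/5 = 33/5.
E[W | urn 2] = (3+11)/2 = 7.
E[W | urn 3] = (10+7+10)/3 = 9.
By the law of total expectation,
E[W] = (1/6)·(33/5) + (5/12)·(7) + (5/12)·(9) = 233/30.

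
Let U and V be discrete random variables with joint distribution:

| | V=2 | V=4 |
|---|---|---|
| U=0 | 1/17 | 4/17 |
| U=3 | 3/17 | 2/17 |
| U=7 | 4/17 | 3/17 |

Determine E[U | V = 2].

37/8

P(V = 2) = 8/17.
Σ U·P over the event = 0·(1/17) + 3·(3/17) + 7·(4/17) = 37/17.
E[U | V = 2] = (37/17) / (8/17) = 37/8.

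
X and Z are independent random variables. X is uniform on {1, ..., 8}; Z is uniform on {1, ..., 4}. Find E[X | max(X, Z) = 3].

Outcomes with max(X, Z) = 3: (1,3), (2,3), (3,1), (3,2), (3,3), each with probability 1/32.
E[X | max(X, Z) = 3] = (1 + 2 + 3 + 3 + 3) / 5 = 12/5.

12/5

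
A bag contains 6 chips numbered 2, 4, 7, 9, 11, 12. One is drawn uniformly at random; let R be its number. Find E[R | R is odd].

9

P(R is odd) = 1/2.
Σ over the event: 7·1/6 + 9·1/6 + 11·1/6 = 9/2.
E[R | R is odd] = (9/2) / (1/2) = 9.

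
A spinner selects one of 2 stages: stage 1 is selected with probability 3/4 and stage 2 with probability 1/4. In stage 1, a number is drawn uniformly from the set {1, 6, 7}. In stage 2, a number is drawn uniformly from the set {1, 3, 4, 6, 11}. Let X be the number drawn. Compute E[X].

19/4

E[X | stage 1] = (1+6+7)/3 = 14/3.
E[X | stage 2] = (1+3+4+6+11)/5 = 5.
E[X] = (3/4)·(14/3) + (1/4)·(5) = 19/4.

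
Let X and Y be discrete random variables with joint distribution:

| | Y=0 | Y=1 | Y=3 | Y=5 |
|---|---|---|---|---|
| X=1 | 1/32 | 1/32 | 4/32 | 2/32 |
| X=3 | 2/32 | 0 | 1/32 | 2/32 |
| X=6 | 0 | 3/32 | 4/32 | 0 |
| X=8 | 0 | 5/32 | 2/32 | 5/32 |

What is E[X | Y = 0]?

7/3

P(Y = 0) = 3/32.
Σ X·P over the event = 1·(1/32) + 3·(2/32) = 7/32.
E[X | Y = 0] = (7/32) / (3/32) = 7/3.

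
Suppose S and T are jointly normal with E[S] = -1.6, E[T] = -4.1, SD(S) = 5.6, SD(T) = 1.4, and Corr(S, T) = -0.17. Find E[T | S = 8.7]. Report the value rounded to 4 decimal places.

E[T | S=x] = μ_T + ρ(σ_T/σ_S)(x − μ_S) for jointly normal variables.
E[T | S=8.7] = -4.1 + (-0.17)·(1.4/5.6)·(8.7 − (-1.6)) = -4.1 + (-0.0425)·(10.3) = -4.5378.

-4.5378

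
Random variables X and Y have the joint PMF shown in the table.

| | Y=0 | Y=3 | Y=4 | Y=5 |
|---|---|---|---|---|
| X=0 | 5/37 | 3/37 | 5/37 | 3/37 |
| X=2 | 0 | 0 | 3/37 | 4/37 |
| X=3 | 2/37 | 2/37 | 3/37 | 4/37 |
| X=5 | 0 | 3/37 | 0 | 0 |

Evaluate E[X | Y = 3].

21/8

P(Y = 3) = 8/37.
Summing X·P(X=x,Y=y) over the conditioning event gives 21/37.
E[X | Y = 3] = (21/37) / (8/37) = 21/8.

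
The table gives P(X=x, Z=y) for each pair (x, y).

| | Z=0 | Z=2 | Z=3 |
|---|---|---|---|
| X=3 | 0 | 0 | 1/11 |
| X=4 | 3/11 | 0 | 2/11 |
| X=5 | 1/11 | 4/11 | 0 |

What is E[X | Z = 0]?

17/4

P(Z = 0) = 4/11.
Σ X·P over the event = 4·(3/11) + 5·(1/11) = 17/11.
E[X | Z = 0] = (17/11) / (4/11) = 17/4.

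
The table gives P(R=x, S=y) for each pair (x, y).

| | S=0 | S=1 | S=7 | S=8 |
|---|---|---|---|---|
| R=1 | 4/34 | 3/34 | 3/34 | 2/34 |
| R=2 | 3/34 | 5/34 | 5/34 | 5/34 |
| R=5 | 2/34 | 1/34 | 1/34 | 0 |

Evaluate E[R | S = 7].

P(S = 7) = 9/34.
Σ R·P over the event = 1·(3/34) + 2·(5/34) + 5·(1/34) = 9/17.
E[R | S = 7] = (9/17) / (9/34) = 2.

2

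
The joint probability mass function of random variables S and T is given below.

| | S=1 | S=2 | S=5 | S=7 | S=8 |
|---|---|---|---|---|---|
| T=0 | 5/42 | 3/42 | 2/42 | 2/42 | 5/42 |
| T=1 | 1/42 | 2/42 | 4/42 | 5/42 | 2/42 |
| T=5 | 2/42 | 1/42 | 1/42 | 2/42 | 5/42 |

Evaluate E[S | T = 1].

38/7

P(T = 1) = 1/3.
Σ S·P over the event = 1·(1/42) + 2·(2/42) + 5·(4/42) + 7·(5/42) + 8·(2/42) = 38/21.
E[S | T = 1] = (38/21) / (1/3) = 38/7.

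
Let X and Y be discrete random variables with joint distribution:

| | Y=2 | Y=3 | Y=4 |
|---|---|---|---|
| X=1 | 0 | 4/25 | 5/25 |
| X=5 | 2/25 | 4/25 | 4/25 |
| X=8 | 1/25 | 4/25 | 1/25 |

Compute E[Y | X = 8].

P(X = 8) = 6/25.
Σ Y·P over the event = 2·(1/25) + 3·(4/25) + 4·(1/25) = 18/25.
E[Y | X = 8] = (18/25) / (6/25) = 3.

3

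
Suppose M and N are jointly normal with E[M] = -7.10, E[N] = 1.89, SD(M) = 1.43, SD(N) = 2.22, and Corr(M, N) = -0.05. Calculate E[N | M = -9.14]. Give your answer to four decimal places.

For a bivariate normal, E[N | M=x] = μ_N + ρ·(σ_N/σ_M)·(x − μ_M).
E[N | M=-9.14] = 1.89 + (-0.05)·(2.22/1.43)·(-9.14 − (-7.10)) = 1.89 + (-0.077622)·(-2.04) = 2.0483.

2.0483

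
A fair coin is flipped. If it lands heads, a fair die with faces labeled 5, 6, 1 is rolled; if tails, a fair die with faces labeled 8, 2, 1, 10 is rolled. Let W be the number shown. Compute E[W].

37/8

E[W | heads] = (5+6+1)/3 = 4.
E[W | tails] = (8+2+1+10)/4 = 21/4.
By the law of total expectation,
E[W] = (1/2)·(4) + (1/2)·(21/4) = 37/8.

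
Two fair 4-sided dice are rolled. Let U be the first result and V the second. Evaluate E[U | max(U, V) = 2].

5/3

P(max(U, V) = 2) = 3/16.
Summing U·P(x,y) over outcomes with max(U, V) = 2 gives 5/16.
E[U | max(U, V) = 2] = (5/16) / (3/16) = 5/3.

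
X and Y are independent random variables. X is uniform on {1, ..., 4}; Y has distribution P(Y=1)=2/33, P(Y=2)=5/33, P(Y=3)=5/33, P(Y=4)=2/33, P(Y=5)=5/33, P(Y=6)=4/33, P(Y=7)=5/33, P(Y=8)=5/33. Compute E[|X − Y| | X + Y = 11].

4

P(X + Y = 11) = 5/66.
Summing |X−Y|·P(x,y) over outcomes with X + Y = 11 gives 10/33.
E[|X − Y| | X + Y = 11] = (10/33) / (5/66) = 4.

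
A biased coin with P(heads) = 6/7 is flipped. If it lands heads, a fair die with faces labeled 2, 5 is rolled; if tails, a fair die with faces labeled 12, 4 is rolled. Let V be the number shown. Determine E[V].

E[V | heads] = (2+5)/2 = 7/2.
E[V | tails] = (12+4)/2 = 8.
By the law of total expectation,
E[V] = (6/7)·(7/2) + (1/7)·(8) = 29/7.

29/7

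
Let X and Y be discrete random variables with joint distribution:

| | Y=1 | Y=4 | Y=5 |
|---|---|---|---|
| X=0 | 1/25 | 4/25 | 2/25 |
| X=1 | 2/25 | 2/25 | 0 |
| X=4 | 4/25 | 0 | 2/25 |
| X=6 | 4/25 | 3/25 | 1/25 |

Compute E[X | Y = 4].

20/9

P(Y = 4) = 9/25.
Summing X·P(X=x,Y=y) over the conditioning event gives 4/5.
E[X | Y = 4] = (4/5) / (9/25) = 20/9.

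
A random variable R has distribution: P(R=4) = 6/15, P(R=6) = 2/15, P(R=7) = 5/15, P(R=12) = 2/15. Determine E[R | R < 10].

P(R < 10) = 13/15.
Σ over the event: 4·2/5 + 6·2/15 + 7·1/3 = 71/15.
E[R | R < 10] = (71/15) / (13/15) = 71/13.

71/13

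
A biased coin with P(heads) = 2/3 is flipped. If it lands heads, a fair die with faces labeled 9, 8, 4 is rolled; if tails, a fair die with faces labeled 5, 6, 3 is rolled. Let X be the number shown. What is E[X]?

56/9

E[X | heads] = (9+8+4)/3 = 7.
E[X | tails] = (5+6+3)/3 = 14/3.
E[X] = (2/3)·(7) + (1/3)·(14/3) = 56/9.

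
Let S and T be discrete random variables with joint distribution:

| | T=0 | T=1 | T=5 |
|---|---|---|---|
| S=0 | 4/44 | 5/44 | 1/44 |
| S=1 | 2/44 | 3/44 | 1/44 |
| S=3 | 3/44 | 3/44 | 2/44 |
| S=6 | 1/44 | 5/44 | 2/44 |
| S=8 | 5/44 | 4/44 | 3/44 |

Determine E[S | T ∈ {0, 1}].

P(T ∈ {0, 1}) = 35/44.
Summing S·P(S=x,T=y) over the conditioning event gives 131/44.
E[S | T ∈ {0, 1}] = (131/44) / (35/44) = 131/35.

131/35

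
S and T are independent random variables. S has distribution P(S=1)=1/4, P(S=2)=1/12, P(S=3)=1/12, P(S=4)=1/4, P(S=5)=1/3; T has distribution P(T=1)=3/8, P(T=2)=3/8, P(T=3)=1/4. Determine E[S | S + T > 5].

P(S + T > 5) = 49/96.
Summing S·P(x,y) over outcomes with S + T > 5 gives 113/48.
E[S | S + T > 5] = (113/48) / (49/96) = 226/49.

226/49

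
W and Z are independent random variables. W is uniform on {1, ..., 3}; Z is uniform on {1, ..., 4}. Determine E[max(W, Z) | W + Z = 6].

P(W + Z = 6) = 1/6.
Summing max(W,Z)·P(x,y) over outcomes with W + Z = 6 gives 7/12.
E[max(W, Z) | W + Z = 6] = (7/12) / (1/6) = 7/2.

7/2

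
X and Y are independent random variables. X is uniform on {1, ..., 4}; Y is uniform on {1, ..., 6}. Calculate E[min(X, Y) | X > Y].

Outcomes with X > Y: (2,1), (3,1), (3,2), (4,1), (4,2), (4,3), each with probability 1/24.
E[min(X, Y) | X > Y] = (1 + 1 + 2 + 1 + 2 + 3) / 6 = 5/3.

5/3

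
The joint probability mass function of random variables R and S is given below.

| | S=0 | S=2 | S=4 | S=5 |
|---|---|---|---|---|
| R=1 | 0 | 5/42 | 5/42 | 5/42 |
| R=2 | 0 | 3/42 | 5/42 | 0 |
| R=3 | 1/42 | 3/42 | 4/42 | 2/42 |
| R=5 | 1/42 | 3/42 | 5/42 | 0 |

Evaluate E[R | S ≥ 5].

11/7

P(S ≥ 5) = 1/6.
Σ R·P over the event = 1·(5/42) + 3·(2/42) = 11/42.
E[R | S ≥ 5] = (11/42) / (1/6) = 11/7.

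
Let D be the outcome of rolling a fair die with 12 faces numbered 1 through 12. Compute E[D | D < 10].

5

Given D < 10, D is equally likely to be any of {1, 2, 3, 4, 5, 6, 7, 8, 9}.
E[D | D < 10] = (1 + 2 + 3 + 4 + 5 + 6 + 7 + 8 + 9) / 9 = 5.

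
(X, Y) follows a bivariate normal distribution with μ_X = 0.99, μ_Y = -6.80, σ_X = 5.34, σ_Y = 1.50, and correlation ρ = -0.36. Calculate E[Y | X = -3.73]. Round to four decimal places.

-6.3227

For a bivariate normal, E[Y | X=x] = μ_Y + ρ·(σ_Y/σ_X)·(x − μ_X).
E[Y | X=-3.73] = -6.80 + (-0.36)·(1.50/5.34)·(-3.73 − (0.99)) = -6.80 + (-0.10112)·(-4.72) = -6.3227.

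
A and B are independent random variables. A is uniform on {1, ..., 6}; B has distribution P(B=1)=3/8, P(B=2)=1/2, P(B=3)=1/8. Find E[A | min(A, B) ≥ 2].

P(min(A, B) ≥ 2) = 25/48.
Summing A·P(x,y) over outcomes with min(A, B) ≥ 2 gives 25/12.
E[A | min(A, B) ≥ 2] = (25/12) / (25/48) = 4.

4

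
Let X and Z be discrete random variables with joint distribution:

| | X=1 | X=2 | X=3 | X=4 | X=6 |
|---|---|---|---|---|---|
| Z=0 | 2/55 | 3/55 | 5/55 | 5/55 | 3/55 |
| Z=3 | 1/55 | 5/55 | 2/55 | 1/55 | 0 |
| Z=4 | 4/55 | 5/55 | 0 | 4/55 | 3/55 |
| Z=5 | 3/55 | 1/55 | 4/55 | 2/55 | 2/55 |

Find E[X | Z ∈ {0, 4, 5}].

73/23

P(Z ∈ {0, 4, 5}) = 46/55.
Summing X·P(X=x,Z=y) over the conditioning event gives 146/55.
E[X | Z ∈ {0, 4, 5}] = (146/55) / (46/55) = 73/23.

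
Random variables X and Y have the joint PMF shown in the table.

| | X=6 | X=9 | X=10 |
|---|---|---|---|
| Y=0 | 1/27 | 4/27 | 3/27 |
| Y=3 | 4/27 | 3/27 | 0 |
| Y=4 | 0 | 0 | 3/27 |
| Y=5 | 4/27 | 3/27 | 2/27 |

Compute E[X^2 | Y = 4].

P(Y = 4) = 1/9.
Σ X^2·P over the event = 100·(3/27) = 100/9.
E[X^2 | Y = 4] = (100/9) / (1/9) = 100.

100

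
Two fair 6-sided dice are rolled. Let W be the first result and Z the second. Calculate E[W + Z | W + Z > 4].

116/15

P(W + Z > 4) = 5/6.
Summing (W+Z)·P(x,y) over outcomes with W + Z > 4 gives 58/9.
E[W + Z | W + Z > 4] = (58/9) / (5/6) = 116/15.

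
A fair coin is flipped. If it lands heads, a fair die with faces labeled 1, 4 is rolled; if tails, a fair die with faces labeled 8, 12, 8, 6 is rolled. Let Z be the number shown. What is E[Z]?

E[Z | heads] = (1+4)/2 = 5/2.
E[Z | tails] = (8+12+8+6)/4 = 17/2.
By the law of total expectation,
E[Z] = (1/2)·(5/2) + (1/2)·(17/2) = 11/2.

11/2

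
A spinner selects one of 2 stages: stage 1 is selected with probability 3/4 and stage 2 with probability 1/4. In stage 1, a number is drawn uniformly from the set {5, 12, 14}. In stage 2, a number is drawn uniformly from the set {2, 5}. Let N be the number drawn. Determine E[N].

69/8

E[N | stage 1] = (5+12+14)/3 = 31/3.
E[N | stage 2] = (2+5)/2 = 7/2.
By the law of total expectation,
E[N] = (3/4)·(31/3) + (1/4)·(7/2) = 69/8.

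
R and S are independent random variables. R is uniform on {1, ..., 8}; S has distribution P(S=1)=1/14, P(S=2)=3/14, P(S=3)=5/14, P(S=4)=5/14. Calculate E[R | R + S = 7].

4

P(R + S = 7) = 1/8.
Summing R·P(x,y) over outcomes with R + S = 7 gives 1/2.
E[R | R + S = 7] = (1/2) / (1/8) = 4.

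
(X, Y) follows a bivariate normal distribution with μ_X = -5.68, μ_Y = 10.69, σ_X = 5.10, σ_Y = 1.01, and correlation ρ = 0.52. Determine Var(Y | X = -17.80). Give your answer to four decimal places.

0.7443

The conditional variance in a bivariate normal is σ_Y²(1 − ρ²), independent of x.
Var(Y | X=-17.80) = (1.01)²·(1 − (0.52)²) = 1.0201·0.7296 = 0.7443.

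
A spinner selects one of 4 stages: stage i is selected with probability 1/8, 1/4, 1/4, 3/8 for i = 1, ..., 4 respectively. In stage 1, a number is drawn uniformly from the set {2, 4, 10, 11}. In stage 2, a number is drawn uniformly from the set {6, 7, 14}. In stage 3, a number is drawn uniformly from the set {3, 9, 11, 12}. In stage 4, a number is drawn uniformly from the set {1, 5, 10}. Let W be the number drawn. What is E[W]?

E[W | stage 1] = (2+4+10+11)/4 = 27/4.
E[W | stage 2] = (6+7+14)/3 = 9.
E[W | stage 3] = (3+9+11+12)/4 = 35/4.
E[W | stage 4] = (1+5+10)/3 = 16/3.
E[W] = (1/8)·(27/4) + (1/4)·(9) + (1/4)·(35/4) + (3/8)·(16/3) = 233/32.

233/32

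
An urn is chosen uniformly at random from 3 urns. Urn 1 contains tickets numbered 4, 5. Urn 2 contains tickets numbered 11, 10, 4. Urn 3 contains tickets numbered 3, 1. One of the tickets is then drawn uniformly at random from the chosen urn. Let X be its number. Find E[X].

89/18

E[X | urn 1] = (4+5)/2 = 9/2.
E[X | urn 2] = (11+10+4)/3 = 25/3.
E[X | urn 3] = (3+1)/2 = 2.
E[X] = (1/3)·(9/2) + (1/3)·(25/3) + (1/3)·(2) = 89/18.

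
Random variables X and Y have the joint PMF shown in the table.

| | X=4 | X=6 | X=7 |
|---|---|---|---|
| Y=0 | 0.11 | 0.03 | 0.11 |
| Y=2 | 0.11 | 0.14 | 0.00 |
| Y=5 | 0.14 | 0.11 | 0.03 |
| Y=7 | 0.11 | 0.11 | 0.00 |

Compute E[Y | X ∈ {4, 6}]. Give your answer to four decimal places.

3.8256

P(X ∈ {4, 6}) = 0.86.
Σ Y·P over the event = 0·(0.11) + 2·(0.11) + 5·(0.14) + 7·(0.11) + 0·(0.03) + 2·(0.14) + 5·(0.11) + 7·(0.11) = 3.29.
E[Y | X ∈ {4, 6}] = (3.29) / (0.86) = 3.8256.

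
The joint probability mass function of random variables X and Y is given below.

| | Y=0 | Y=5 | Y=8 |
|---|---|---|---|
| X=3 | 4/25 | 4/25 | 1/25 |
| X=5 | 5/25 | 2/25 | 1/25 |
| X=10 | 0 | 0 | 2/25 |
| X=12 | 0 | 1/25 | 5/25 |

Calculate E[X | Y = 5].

P(Y = 5) = 7/25.
Σ X·P over the event = 3·(4/25) + 5·(2/25) + 12·(1/25) = 34/25.
E[X | Y = 5] = (34/25) / (7/25) = 34/7.

34/7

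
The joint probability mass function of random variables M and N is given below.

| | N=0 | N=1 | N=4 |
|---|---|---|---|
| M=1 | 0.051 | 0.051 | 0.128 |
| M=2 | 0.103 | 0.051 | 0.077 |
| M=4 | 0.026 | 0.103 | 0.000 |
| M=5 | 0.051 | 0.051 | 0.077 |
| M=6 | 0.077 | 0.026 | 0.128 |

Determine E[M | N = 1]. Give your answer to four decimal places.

3.4610

P(N = 1) = 0.282.
Σ M·P over the event = 1·(0.051) + 2·(0.051) + 4·(0.103) + 5·(0.051) + 6·(0.026) = 0.976.
E[M | N = 1] = (0.976) / (0.282) = 3.4610.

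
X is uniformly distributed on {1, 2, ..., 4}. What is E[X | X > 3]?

Given X > 3, X is equally likely to be any of {4}.
E[X | X > 3] = (4) / 1 = 4.

4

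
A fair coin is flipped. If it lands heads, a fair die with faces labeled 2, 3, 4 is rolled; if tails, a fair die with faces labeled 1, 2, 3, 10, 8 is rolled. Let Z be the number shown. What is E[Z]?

39/10

E[Z | heads] = (2+3+4)/3 = 3.
E[Z | tails] = (1+2+3+10+8)/5 = 24/5.
By the law of total expectation,
E[Z] = (1/2)·(3) + (1/2)·(24/5) = 39/10.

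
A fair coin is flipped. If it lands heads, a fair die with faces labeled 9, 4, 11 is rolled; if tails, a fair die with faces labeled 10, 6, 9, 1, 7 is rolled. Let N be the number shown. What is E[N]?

73/10

E[N | heads] = (9+4+11)/3 = 8.
E[N | tails] = (10+6+9+1+7)/5 = 33/5.
E[N] = (1/2)·(8) + (1/2)·(33/5) = 73/10.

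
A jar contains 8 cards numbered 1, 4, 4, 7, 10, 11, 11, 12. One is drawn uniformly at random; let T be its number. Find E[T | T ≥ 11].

34/3

P(T ≥ 11) = 3/8.
Σ over the event: 11·1/4 + 12·1/8 = 17/4.
E[T | T ≥ 11] = (17/4) / (3/8) = 34/3.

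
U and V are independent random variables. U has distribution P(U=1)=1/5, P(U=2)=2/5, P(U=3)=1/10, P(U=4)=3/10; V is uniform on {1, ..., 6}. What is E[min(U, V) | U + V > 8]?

27/7

P(U + V > 8) = 7/60.
Summing min(U,V)·P(x,y) over outcomes with U + V > 8 gives 9/20.
E[min(U, V) | U + V > 8] = (9/20) / (7/60) = 27/7.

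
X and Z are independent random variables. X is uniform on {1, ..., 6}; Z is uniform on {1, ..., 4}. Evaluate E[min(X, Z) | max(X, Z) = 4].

Outcomes with max(X, Z) = 4: (1,4), (2,4), (3,4), (4,1), (4,2), (4,3), (4,4), each with probability 1/24.
E[min(X, Z) | max(X, Z) = 4] = (1 + 2 + 3 + 1 + 2 + 3 + 4) / 7 = 16/7.

16/7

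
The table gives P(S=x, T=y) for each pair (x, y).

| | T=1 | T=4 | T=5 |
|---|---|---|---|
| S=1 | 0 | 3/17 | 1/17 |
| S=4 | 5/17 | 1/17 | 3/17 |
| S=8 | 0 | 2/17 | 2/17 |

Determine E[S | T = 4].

P(T = 4) = 6/17.
Σ S·P over the event = 1·(3/17) + 4·(1/17) + 8·(2/17) = 23/17.
E[S | T = 4] = (23/17) / (6/17) = 23/6.

23/6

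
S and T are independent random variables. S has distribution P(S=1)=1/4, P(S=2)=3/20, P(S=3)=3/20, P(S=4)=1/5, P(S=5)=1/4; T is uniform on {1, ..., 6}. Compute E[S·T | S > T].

P(S > T) = 41/120.
Summing ST·P(x,y) over outcomes with S > T gives 379/120.
E[S·T | S > T] = (379/120) / (41/120) = 379/41.

379/41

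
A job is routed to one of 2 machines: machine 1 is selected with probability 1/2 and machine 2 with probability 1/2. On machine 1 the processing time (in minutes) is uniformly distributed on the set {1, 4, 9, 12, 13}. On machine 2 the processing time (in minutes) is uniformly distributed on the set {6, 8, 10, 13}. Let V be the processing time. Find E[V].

E[V | machine 1] = (1+4+9+12+13)/5 = 39/5.
E[V | machine 2] = (6+8+10+13)/4 = 37/4.
E[V] = (1/2)·(39/5) + (1/2)·(37/4) = 341/40.

341/40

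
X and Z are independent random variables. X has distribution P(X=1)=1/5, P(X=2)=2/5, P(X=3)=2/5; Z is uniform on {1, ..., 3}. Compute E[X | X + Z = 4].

P(X + Z = 4) = 1/3.
Summing X·P(x,y) over outcomes with X + Z = 4 gives 11/15.
E[X | X + Z = 4] = (11/15) / (1/3) = 11/5.

11/5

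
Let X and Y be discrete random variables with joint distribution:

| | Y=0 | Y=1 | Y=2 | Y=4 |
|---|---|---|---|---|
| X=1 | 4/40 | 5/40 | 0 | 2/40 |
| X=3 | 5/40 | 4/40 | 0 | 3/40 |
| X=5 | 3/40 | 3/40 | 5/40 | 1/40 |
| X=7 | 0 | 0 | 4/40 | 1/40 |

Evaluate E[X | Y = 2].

53/9

P(Y = 2) = 9/40.
Σ X·P over the event = 5·(5/40) + 7·(4/40) = 53/40.
E[X | Y = 2] = (53/40) / (9/40) = 53/9.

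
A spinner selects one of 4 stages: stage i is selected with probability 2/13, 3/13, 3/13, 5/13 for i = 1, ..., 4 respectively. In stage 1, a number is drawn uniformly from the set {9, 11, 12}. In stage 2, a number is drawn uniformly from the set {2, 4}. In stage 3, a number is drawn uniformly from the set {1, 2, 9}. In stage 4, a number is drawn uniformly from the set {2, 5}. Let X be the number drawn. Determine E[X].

359/78

E[X | stage 1] = (9+11+12)/3 = 32/3.
E[X | stage 2] = (2+4)/2 = 3.
E[X | stage 3] = (1+2+9)/3 = 4.
E[X | stage 4] = (2+5)/2 = 7/2.
By the law of total expectation,
E[X] = (2/13)·(32/3) + (3/13)·(3) + (3/13)·(4) + (5/13)·(7/2) = 359/78.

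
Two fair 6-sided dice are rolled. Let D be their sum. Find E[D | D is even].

7

P(D is even) = 1/2.
Σ over the event: 2·1/36 + 4·1/12 + 6·5/36 + 8·5/36 + 10·1/12 + 12·1/36 = 7/2.
E[D | D is even] = (7/2) / (1/2) = 7.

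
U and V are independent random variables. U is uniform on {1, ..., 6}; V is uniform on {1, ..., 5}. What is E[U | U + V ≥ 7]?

14/3

P(U + V ≥ 7) = 1/2.
Summing U·P(x,y) over outcomes with U + V ≥ 7 gives 7/3.
E[U | U + V ≥ 7] = (7/3) / (1/2) = 14/3.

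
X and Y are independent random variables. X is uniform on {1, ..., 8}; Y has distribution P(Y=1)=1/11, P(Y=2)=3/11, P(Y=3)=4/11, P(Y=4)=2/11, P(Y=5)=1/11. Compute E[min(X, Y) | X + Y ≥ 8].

135/43

P(X + Y ≥ 8) = 43/88.
Summing min(X,Y)·P(x,y) over outcomes with X + Y ≥ 8 gives 135/88.
E[min(X, Y) | X + Y ≥ 8] = (135/88) / (43/88) = 135/43.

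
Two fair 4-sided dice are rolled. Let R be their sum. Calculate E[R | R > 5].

20/3

P(R > 5) = 3/8.
Σ over the event: 6·3/16 + 7·1/8 + 8·1/16 = 5/2.
E[R | R > 5] = (5/2) / (3/8) = 20/3.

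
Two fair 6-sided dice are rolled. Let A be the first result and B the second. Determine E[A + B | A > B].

P(A > B) = 5/12.
Summing (A+B)·P(x,y) over outcomes with A > B gives 35/12.
E[A + B | A > B] = (35/12) / (5/12) = 7.

7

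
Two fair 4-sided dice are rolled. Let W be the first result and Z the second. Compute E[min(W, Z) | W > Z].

5/3

Outcomes with W > Z: (2,1), (3,1), (3,2), (4,1), (4,2), (4,3), each with probability 1/16.
E[min(W, Z) | W > Z] = (1 + 1 + 2 + 1 + 2 + 3) / 6 = 5/3.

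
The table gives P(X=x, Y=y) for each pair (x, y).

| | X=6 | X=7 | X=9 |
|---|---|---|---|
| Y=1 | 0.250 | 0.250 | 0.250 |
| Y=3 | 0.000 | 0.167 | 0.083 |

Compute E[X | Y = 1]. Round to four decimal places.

7.3333

P(Y = 1) = 0.750.
Σ X·P over the event = 6·(0.250) + 7·(0.250) + 9·(0.250) = 5.500.
E[X | Y = 1] = (5.500) / (0.750) = 7.3333.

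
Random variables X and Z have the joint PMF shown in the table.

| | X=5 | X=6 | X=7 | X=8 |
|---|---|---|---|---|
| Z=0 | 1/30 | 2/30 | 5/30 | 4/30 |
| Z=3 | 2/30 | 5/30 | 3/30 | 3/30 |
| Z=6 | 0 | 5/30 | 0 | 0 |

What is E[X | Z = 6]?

P(Z = 6) = 1/6.
Σ X·P over the event = 6·(5/30) = 1.
E[X | Z = 6] = (1) / (1/6) = 6.

6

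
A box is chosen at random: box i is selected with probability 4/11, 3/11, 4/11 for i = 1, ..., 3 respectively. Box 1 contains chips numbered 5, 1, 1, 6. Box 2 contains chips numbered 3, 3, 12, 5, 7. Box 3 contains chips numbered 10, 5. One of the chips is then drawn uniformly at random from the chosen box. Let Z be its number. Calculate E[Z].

E[Z | box 1] = (5+1+1+6)/4 = 13/4.
E[Z | box 2] = (3+3+12+5+7)/5 = 6.
E[Z | box 3] = (10+5)/2 = 15/2.
E[Z] = (4/11)·(13/4) + (3/11)·(6) + (4/11)·(15/2) = 61/11.

61/11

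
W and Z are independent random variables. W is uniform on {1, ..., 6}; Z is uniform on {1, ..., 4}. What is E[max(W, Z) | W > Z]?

32/7

P(W > Z) = 7/12.
Summing max(W,Z)·P(x,y) over outcomes with W > Z gives 8/3.
E[max(W, Z) | W > Z] = (8/3) / (7/12) = 32/7.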